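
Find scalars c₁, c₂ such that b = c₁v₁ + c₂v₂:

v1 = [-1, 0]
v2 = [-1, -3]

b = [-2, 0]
c1 = 2, c2 = 0

b = 2·v1 + 0·v2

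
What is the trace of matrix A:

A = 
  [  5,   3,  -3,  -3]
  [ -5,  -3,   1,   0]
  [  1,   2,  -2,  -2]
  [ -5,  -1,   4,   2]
2

tr(A) = 5 + -3 + -2 + 2 = 2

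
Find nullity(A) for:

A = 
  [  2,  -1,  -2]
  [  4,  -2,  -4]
nullity(A) = 2

Row reduce:
R2 → R2 - (2)·R1
REF = 
  [  2,  -1,  -2]
  [  0,   0,   0]
Pivot columns: 1 → 1 pivot.
rank(A) = 1, so nullity(A) = 3 - 1 = 2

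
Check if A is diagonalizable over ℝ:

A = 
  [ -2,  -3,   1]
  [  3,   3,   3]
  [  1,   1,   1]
No

Characteristic polynomial: det(λI - A) = λ³ - 2λ²
The constant term is 0, so λ = 0 is a root: p(λ) = λ(λ² - 2λ)
λ² - 2λ = λ(λ - 2)
Eigenvalues: 0, 2, 0
λ=0: alg. mult. = 2, geom. mult. = 3 - rank(A - (0)I) = 3 - 2 = 1
λ=2: alg. mult. = 1, geom. mult. = 3 - rank(A - (2)I) = 3 - 2 = 1
Sum of geometric multiplicities = 2 < n = 3, so there aren't enough independent eigenvectors.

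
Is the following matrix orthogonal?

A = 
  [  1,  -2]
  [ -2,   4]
No

AᵀA = 
  [  5, -10]
  [-10,  20]
≠ I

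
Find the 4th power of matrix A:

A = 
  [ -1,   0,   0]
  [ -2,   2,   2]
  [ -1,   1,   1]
A² = A·A:
A²[1,1] = (-1)(-1) + (0)(-2) + (0)(-1) = 1
A²[1,2] = (-1)(0) + (0)(2) + (0)(1) = 0
A²[1,3] = (-1)(0) + (0)(2) + (0)(1) = 0
A²[2,1] = (-2)(-1) + (2)(-2) + (2)(-1) = -4
A²[2,2] = (-2)(0) + (2)(2) + (2)(1) = 6
A²[2,3] = (-2)(0) + (2)(2) + (2)(1) = 6
A²[3,1] = (-1)(-1) + (1)(-2) + (1)(-1) = -2
A²[3,2] = (-1)(0) + (1)(2) + (1)(1) = 3
A²[3,3] = (-1)(0) + (1)(2) + (1)(1) = 3
A² = 
  [  1,   0,   0]
  [ -4,   6,   6]
  [ -2,   3,   3]

A^3 = A^2·A:
A^3[1,1] = (1)(-1) + (0)(-2) + (0)(-1) = -1
A^3[1,2] = (1)(0) + (0)(2) + (0)(1) = 0
A^3[1,3] = (1)(0) + (0)(2) + (0)(1) = 0
A^3[2,1] = (-4)(-1) + (6)(-2) + (6)(-1) = -14
A^3[2,2] = (-4)(0) + (6)(2) + (6)(1) = 18
A^3[2,3] = (-4)(0) + (6)(2) + (6)(1) = 18
A^3[3,1] = (-2)(-1) + (3)(-2) + (3)(-1) = -7
A^3[3,2] = (-2)(0) + (3)(2) + (3)(1) = 9
A^3[3,3] = (-2)(0) + (3)(2) + (3)(1) = 9
A^3 = 
  [ -1,   0,   0]
  [-14,  18,  18]
  [ -7,   9,   9]

A^4 = A^3·A:
A^4[1,1] = (-1)(-1) + (0)(-2) + (0)(-1) = 1
A^4[1,2] = (-1)(0) + (0)(2) + (0)(1) = 0
A^4[1,3] = (-1)(0) + (0)(2) + (0)(1) = 0
A^4[2,1] = (-14)(-1) + (18)(-2) + (18)(-1) = -40
A^4[2,2] = (-14)(0) + (18)(2) + (18)(1) = 54
A^4[2,3] = (-14)(0) + (18)(2) + (18)(1) = 54
A^4[3,1] = (-7)(-1) + (9)(-2) + (9)(-1) = -20
A^4[3,2] = (-7)(0) + (9)(2) + (9)(1) = 27
A^4[3,3] = (-7)(0) + (9)(2) + (9)(1) = 27
A^4 = 
  [  1,   0,   0]
  [-40,  54,  54]
  [-20,  27,  27]

Therefore
A^4 = 
  [  1,   0,   0]
  [-40,  54,  54]
  [-20,  27,  27]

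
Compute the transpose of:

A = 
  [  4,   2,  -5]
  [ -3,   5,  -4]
Aᵀ = 
  [  4,  -3]
  [  2,   5]
  [ -5,  -4]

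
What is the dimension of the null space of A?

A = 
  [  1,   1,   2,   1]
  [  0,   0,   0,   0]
nullity(A) = 3

Row reduce:
(no row operations needed)
REF = 
  [  1,   1,   2,   1]
  [  0,   0,   0,   0]
Pivot columns: 1 → 1 pivot.
rank(A) = 1, so nullity(A) = 4 - 1 = 3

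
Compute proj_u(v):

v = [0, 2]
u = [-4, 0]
v·u = (0)(-4) + (2)(0) = 0
u·u = (-4)² + (0)² = 16
proj_u(v) = (v·u / u·u) × u = (0/16) × u = (0) × u

proj_u(v) = [0, 0]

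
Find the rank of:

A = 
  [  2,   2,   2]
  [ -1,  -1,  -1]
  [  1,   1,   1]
Row reduce:
R2 → R2 + (1/2)·R1
R3 → R3 - (1/2)·R1
REF = 
  [  2,   2,   2]
  [  0,   0,   0]
  [  0,   0,   0]
Pivot columns: 1 → 1 pivot.

rank(A) = 1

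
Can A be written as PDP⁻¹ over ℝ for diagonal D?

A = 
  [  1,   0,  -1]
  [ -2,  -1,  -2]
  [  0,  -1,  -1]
No

Characteristic polynomial: det(λI - A) = λ³ + λ² - 3λ + 3
By the rational root theorem any rational root is an integer dividing 3; none of those is a root, so p(λ) has no rational roots and hence (being an irreducible cubic) no repeated roots.
Discriminant of the cubic: Δ = -300
Δ < 0 ⇒ one real eigenvalue and a complex-conjugate pair: λ ≈ -2.599, 0.7993 + 0.718i, 0.7993 - 0.718i
Has complex eigenvalues (not diagonalizable over ℝ).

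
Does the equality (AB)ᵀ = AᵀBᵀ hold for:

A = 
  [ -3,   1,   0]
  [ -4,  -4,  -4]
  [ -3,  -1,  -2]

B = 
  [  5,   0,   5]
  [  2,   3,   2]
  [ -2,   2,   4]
No

(AB)ᵀ = 
  [-13, -20, -13]
  [  3, -20,  -7]
  [-13, -44, -25]

AᵀBᵀ = 
  [-30, -24, -14]
  [  0, -12, -14]
  [-10, -16, -16]

The two matrices differ, so (AB)ᵀ ≠ AᵀBᵀ in general. The correct identity is (AB)ᵀ = BᵀAᵀ.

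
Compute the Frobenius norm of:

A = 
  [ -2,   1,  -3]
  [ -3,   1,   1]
||A||_F = 5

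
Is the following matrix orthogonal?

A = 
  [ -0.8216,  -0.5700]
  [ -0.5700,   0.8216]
Yes

AᵀA = 
  [  0.9999,   0]
  [  0,   0.9999]
≈ I (equal to I up to the 4-dp rounding of the entries)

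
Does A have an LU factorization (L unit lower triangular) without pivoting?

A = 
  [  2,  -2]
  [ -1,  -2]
Yes.
A[1,1] = 2 ≠ 0, so Gaussian elimination proceeds without a row swap: multiplier ℓ₂₁ = (-1)/(2) = -1/2, and U[2,2] = -2 - (-1/2)(-2) = -3.
L = 
  [   1,    0]
  [-1/2,    1]
U = 
  [  2,  -2]
  [  0,  -3]
Check row 2 of LU: [(-1/2)(2), (-1/2)(-2) + (-3)] = [-1, -2] = row 2 of A ✓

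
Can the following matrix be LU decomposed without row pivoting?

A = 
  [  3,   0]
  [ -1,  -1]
Yes.
A[1,1] = 3 ≠ 0, so Gaussian elimination proceeds without a row swap: multiplier ℓ₂₁ = (-1)/(3) = -1/3, and U[2,2] = -1 - (-1/3)(0) = -1.
L = 
  [   1,    0]
  [-1/3,    1]
U = 
  [  3,   0]
  [  0,  -1]
Check row 2 of LU: [(-1/3)(3), (-1/3)(0) + (-1)] = [-1, -1] = row 2 of A ✓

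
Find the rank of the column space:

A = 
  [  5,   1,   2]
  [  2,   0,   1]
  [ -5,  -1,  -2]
dim(Col(A)) = 2

Row reduce:
R2 → R2 - (2/5)·R1
R3 → R3 + (1)·R1
REF = 
  [   5,    1,    2]
  [   0, -2/5,  1/5]
  [   0,    0,    0]
Pivot columns: 1, 2 → 2 pivots.
dim(Col(A)) = number of pivot columns = 2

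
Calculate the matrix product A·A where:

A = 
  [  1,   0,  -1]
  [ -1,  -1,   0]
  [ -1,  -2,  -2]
A² = A·A:
A²[1,1] = (1)(1) + (0)(-1) + (-1)(-1) = 2
A²[1,2] = (1)(0) + (0)(-1) + (-1)(-2) = 2
A²[1,3] = (1)(-1) + (0)(0) + (-1)(-2) = 1
A²[2,1] = (-1)(1) + (-1)(-1) + (0)(-1) = 0
A²[2,2] = (-1)(0) + (-1)(-1) + (0)(-2) = 1
A²[2,3] = (-1)(-1) + (-1)(0) + (0)(-2) = 1
A²[3,1] = (-1)(1) + (-2)(-1) + (-2)(-1) = 3
A²[3,2] = (-1)(0) + (-2)(-1) + (-2)(-2) = 6
A²[3,3] = (-1)(-1) + (-2)(0) + (-2)(-2) = 5
A² = 
  [  2,   2,   1]
  [  0,   1,   1]
  [  3,   6,   5]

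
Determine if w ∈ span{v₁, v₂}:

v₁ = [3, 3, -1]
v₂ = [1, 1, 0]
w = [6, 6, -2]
Yes

Form the augmented matrix and row-reduce:
[v₁|v₂|w] = 
  [  3,   1,   6]
  [  3,   1,   6]
  [ -1,   0,  -2]
R2 → R2 - (1)·R1
R3 → R3 + (1/3)·R1
Swap R2 ↔ R3
REF = 
  [  3,   1,   6]
  [  0, 1/3,   0]
  [  0,   0,   0]

No row of the form [0 0 | nonzero], so the system is consistent. Back-substitution gives c₁ = 2, c₂ = 0: w = (2)·v₁ + (0)·v₂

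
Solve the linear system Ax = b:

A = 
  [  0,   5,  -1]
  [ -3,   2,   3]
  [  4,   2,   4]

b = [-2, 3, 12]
x = [1, 0, 2]

Row reduce the augmented matrix [A|b]:
Swap R1 ↔ R2
R3 → R3 + (4/3)·R1
R3 → R3 - (14/15)·R2
REF = 
  [    -3,      2,      3,      3]
  [     0,      5,     -1,     -2]
  [     0,      0, 134/15, 268/15]

Back-substitution:
x₃ = (268/15) / (134/15) = 2
x₂ = (-2 - (-1)(2)) / 5 = 0
x₁ = (3 - (2)(0) - (3)(2)) / (-3) = 1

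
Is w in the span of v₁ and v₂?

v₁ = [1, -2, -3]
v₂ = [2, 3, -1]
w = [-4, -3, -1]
No

Form the augmented matrix and row-reduce:
[v₁|v₂|w] = 
  [  1,   2,  -4]
  [ -2,   3,  -3]
  [ -3,  -1,  -1]
R2 → R2 + (2)·R1
R3 → R3 + (3)·R1
R3 → R3 - (5/7)·R2
REF = 
  [    1,     2,    -4]
  [    0,     7,   -11]
  [    0,     0, -36/7]

Row 3 reads [0 0 | -36/7], i.e. 0 = -36/7, so the system is inconsistent and w ∉ span{v₁, v₂}.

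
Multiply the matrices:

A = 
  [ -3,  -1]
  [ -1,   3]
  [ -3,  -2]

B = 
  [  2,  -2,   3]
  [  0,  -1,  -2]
AB = 
  [ -6,   7,  -7]
  [ -2,  -1,  -9]
  [ -6,   8,  -5]

A is 3×2 and B is 2×3, so AB is 3×3. Each entry is (row of A)·(column of B):
AB[1,1] = (-3)(2) + (-1)(0) = -6
AB[1,2] = (-3)(-2) + (-1)(-1) = 7
AB[1,3] = (-3)(3) + (-1)(-2) = -7
AB[2,1] = (-1)(2) + (3)(0) = -2
AB[2,2] = (-1)(-2) + (3)(-1) = -1
AB[2,3] = (-1)(3) + (3)(-2) = -9
AB[3,1] = (-3)(2) + (-2)(0) = -6
AB[3,2] = (-3)(-2) + (-2)(-1) = 8
AB[3,3] = (-3)(3) + (-2)(-2) = -5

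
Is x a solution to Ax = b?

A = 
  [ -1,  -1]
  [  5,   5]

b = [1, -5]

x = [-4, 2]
No

Ax = [2, -10] ≠ b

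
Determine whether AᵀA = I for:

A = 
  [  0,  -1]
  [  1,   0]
Yes

AᵀA = 
  [  1,   0]
  [  0,   1]
= I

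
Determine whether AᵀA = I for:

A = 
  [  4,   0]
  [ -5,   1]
No

AᵀA = 
  [ 41,  -5]
  [ -5,   1]
≠ I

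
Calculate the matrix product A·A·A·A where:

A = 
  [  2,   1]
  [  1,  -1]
A² = A·A:
A²[1,1] = (2)(2) + (1)(1) = 5
A²[1,2] = (2)(1) + (1)(-1) = 1
A²[2,1] = (1)(2) + (-1)(1) = 1
A²[2,2] = (1)(1) + (-1)(-1) = 2
A² = 
  [  5,   1]
  [  1,   2]

A^3 = A^2·A:
A^3[1,1] = (5)(2) + (1)(1) = 11
A^3[1,2] = (5)(1) + (1)(-1) = 4
A^3[2,1] = (1)(2) + (2)(1) = 4
A^3[2,2] = (1)(1) + (2)(-1) = -1
A^3 = 
  [ 11,   4]
  [  4,  -1]

A^4 = A^3·A:
A^4[1,1] = (11)(2) + (4)(1) = 26
A^4[1,2] = (11)(1) + (4)(-1) = 7
A^4[2,1] = (4)(2) + (-1)(1) = 7
A^4[2,2] = (4)(1) + (-1)(-1) = 5
A^4 = 
  [ 26,   7]
  [  7,   5]

Therefore
A^4 = 
  [ 26,   7]
  [  7,   5]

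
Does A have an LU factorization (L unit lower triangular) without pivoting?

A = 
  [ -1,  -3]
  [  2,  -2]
Yes.
A[1,1] = -1 ≠ 0, so Gaussian elimination proceeds without a row swap: multiplier ℓ₂₁ = (2)/(-1) = -2, and U[2,2] = -2 - (-2)(-3) = -8.
L = 
  [  1,   0]
  [ -2,   1]
U = 
  [ -1,  -3]
  [  0,  -8]
Check row 2 of LU: [(-2)(-1), (-2)(-3) + (-8)] = [2, -2] = row 2 of A ✓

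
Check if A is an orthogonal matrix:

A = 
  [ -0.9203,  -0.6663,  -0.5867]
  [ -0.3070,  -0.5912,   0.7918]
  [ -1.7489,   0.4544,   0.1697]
No

AᵀA = 
  [  3.9999,   0,   0.0001]
  [  0,   1,  -0.0001]
  [  0.0001,  -0.0001,   1]
≠ I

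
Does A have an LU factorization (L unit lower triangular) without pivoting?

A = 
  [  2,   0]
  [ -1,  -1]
Yes.
A[1,1] = 2 ≠ 0, so Gaussian elimination proceeds without a row swap: multiplier ℓ₂₁ = (-1)/(2) = -1/2, and U[2,2] = -1 - (-1/2)(0) = -1.
L = 
  [   1,    0]
  [-1/2,    1]
U = 
  [  2,   0]
  [  0,  -1]
Check row 2 of LU: [(-1/2)(2), (-1/2)(0) + (-1)] = [-1, -1] = row 2 of A ✓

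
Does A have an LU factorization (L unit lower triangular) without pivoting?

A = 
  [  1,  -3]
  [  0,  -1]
Yes.
A[1,1] = 1 ≠ 0, so Gaussian elimination proceeds without a row swap: multiplier ℓ₂₁ = (0)/(1) = 0, and U[2,2] = -1 - (0)(-3) = -1.
L = 
  [  1,   0]
  [  0,   1]
U = 
  [  1,  -3]
  [  0,  -1]
Check row 2 of LU: [(0)(1), (0)(-3) + (-1)] = [0, -1] = row 2 of A ✓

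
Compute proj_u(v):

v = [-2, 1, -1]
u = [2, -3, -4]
proj_u(v) = [-6/29, 9/29, 12/29]

v·u = (-2)(2) + (1)(-3) + (-1)(-4) = -3
u·u = (2)² + (-3)² + (-4)² = 29
proj_u(v) = (v·u / u·u) × u = (-3/29) × u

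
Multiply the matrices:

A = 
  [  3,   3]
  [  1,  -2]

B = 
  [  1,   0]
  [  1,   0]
AB = 
  [  6,   0]
  [ -1,   0]

A is 2×2 and B is 2×2, so AB is 2×2. Each entry is (row of A)·(column of B):
AB[1,1] = (3)(1) + (3)(1) = 6
AB[1,2] = (3)(0) + (3)(0) = 0
AB[2,1] = (1)(1) + (-2)(1) = -1
AB[2,2] = (1)(0) + (-2)(0) = 0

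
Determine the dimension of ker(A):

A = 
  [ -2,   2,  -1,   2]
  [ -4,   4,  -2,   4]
nullity(A) = 3

Row reduce:
R2 → R2 - (2)·R1
REF = 
  [ -2,   2,  -1,   2]
  [  0,   0,   0,   0]
Pivot columns: 1 → 1 pivot.
rank(A) = 1, so nullity(A) = 4 - 1 = 3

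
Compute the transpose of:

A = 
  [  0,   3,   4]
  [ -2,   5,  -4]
Aᵀ = 
  [  0,  -2]
  [  3,   5]
  [  4,  -4]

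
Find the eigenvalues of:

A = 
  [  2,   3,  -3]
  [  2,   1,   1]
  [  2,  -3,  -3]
Characteristic polynomial: det(λI - A) = λ³ - 4λ - 48
Testing integer divisors of the constant term: p(4) = 0, so (λ - 4) is a factor:
p(λ) = (λ - 4)(λ² + 4λ + 12)
λ² + 4λ + 12 = 0  ⇒  λ = (-4 ± √((4)² - 4·(12)))/2 = (-4 ± √(-32))/2
  = -2 + 2i√2,  -2 - 2i√2

λ = 4, -2 + 2i√2, -2 - 2i√2  (≈ 4, -2 + 2.828i, -2 - 2.828i)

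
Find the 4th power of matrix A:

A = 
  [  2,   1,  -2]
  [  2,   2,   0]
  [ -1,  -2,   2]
A² = A·A:
A²[1,1] = (2)(2) + (1)(2) + (-2)(-1) = 8
A²[1,2] = (2)(1) + (1)(2) + (-2)(-2) = 8
A²[1,3] = (2)(-2) + (1)(0) + (-2)(2) = -8
A²[2,1] = (2)(2) + (2)(2) + (0)(-1) = 8
A²[2,2] = (2)(1) + (2)(2) + (0)(-2) = 6
A²[2,3] = (2)(-2) + (2)(0) + (0)(2) = -4
A²[3,1] = (-1)(2) + (-2)(2) + (2)(-1) = -8
A²[3,2] = (-1)(1) + (-2)(2) + (2)(-2) = -9
A²[3,3] = (-1)(-2) + (-2)(0) + (2)(2) = 6
A² = 
  [  8,   8,  -8]
  [  8,   6,  -4]
  [ -8,  -9,   6]

A^3 = A^2·A:
A^3[1,1] = (8)(2) + (8)(2) + (-8)(-1) = 40
A^3[1,2] = (8)(1) + (8)(2) + (-8)(-2) = 40
A^3[1,3] = (8)(-2) + (8)(0) + (-8)(2) = -32
A^3[2,1] = (8)(2) + (6)(2) + (-4)(-1) = 32
A^3[2,2] = (8)(1) + (6)(2) + (-4)(-2) = 28
A^3[2,3] = (8)(-2) + (6)(0) + (-4)(2) = -24
A^3[3,1] = (-8)(2) + (-9)(2) + (6)(-1) = -40
A^3[3,2] = (-8)(1) + (-9)(2) + (6)(-2) = -38
A^3[3,3] = (-8)(-2) + (-9)(0) + (6)(2) = 28
A^3 = 
  [ 40,  40, -32]
  [ 32,  28, -24]
  [-40, -38,  28]

A^4 = A^3·A:
A^4[1,1] = (40)(2) + (40)(2) + (-32)(-1) = 192
A^4[1,2] = (40)(1) + (40)(2) + (-32)(-2) = 184
A^4[1,3] = (40)(-2) + (40)(0) + (-32)(2) = -144
A^4[2,1] = (32)(2) + (28)(2) + (-24)(-1) = 144
A^4[2,2] = (32)(1) + (28)(2) + (-24)(-2) = 136
A^4[2,3] = (32)(-2) + (28)(0) + (-24)(2) = -112
A^4[3,1] = (-40)(2) + (-38)(2) + (28)(-1) = -184
A^4[3,2] = (-40)(1) + (-38)(2) + (28)(-2) = -172
A^4[3,3] = (-40)(-2) + (-38)(0) + (28)(2) = 136
A^4 = 
  [192, 184, -144]
  [144, 136, -112]
  [-184, -172, 136]

Therefore
A^4 = 
  [192, 184, -144]
  [144, 136, -112]
  [-184, -172, 136]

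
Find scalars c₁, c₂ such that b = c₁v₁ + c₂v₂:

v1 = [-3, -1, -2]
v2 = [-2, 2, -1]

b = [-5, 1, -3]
c1 = 1, c2 = 1

b = 1·v1 + 1·v2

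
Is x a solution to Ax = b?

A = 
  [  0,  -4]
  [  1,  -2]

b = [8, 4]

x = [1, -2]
No

Ax = [8, 5] ≠ b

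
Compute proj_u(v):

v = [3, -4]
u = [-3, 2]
v·u = (3)(-3) + (-4)(2) = -17
u·u = (-3)² + (2)² = 13
proj_u(v) = (v·u / u·u) × u = (-17/13) × u

proj_u(v) = [51/13, -34/13]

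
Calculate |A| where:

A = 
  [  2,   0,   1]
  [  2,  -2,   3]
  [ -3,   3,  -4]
-2

Cofactor expansion along row 1:
det(A) = (2)·((-2)(-4) - (3)(3)) - (0)·((2)(-4) - (3)(-3)) + (1)·((2)(3) - (-2)(-3))
  = (2)(-1) - (0)(1) + (1)(0)
  = -2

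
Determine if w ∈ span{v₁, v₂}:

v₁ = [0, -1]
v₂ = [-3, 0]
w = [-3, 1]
Yes

Form the augmented matrix and row-reduce:
[v₁|v₂|w] = 
  [  0,  -3,  -3]
  [ -1,   0,   1]
Swap R1 ↔ R2
REF = 
  [ -1,   0,   1]
  [  0,  -3,  -3]

No row of the form [0 0 | nonzero], so the system is consistent. Back-substitution gives c₁ = -1, c₂ = 1: w = (-1)·v₁ + (1)·v₂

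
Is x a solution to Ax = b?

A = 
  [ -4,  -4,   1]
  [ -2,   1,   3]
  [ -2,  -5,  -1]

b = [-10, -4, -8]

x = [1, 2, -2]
No

Ax = [-14, -6, -10] ≠ b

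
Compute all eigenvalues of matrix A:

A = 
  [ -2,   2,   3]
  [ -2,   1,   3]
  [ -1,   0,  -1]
Characteristic polynomial: det(λI - A) = λ³ + 2λ² + 6λ + 5
Testing integer divisors of the constant term: p(-1) = 0, so (λ + 1) is a factor:
p(λ) = (λ + 1)(λ² + λ + 5)
λ² + λ + 5 = 0  ⇒  λ = (-1 ± √((1)² - 4·(5)))/2 = (-1 ± √(-19))/2
  = (-1 + i√19)/2,  (-1 - i√19)/2

λ = -1, (-1 + i√19)/2, (-1 - i√19)/2  (≈ -1, -0.5 + 2.179i, -0.5 - 2.179i)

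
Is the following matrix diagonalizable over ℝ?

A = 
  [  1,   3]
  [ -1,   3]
No

tr(A) = 4, det(A) = 6
Characteristic polynomial: λ² - tr(A)λ + det(A) = λ² - 4λ + 6
λ² - 4λ + 6 = 0  ⇒  λ = (4 ± √((-4)² - 4·(6)))/2 = (4 ± √(-8))/2
  = 2 + i√2,  2 - i√2
Eigenvalues: 2 + i√2, 2 - i√2  (≈ 2 + 1.414i, 2 - 1.414i)
Has complex eigenvalues (not diagonalizable over ℝ).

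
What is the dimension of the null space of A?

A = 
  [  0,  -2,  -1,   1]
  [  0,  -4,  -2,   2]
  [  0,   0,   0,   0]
nullity(A) = 3

Row reduce:
R2 → R2 - (2)·R1
REF = 
  [  0,  -2,  -1,   1]
  [  0,   0,   0,   0]
  [  0,   0,   0,   0]
Pivot columns: 2 → 1 pivot.
rank(A) = 1, so nullity(A) = 4 - 1 = 3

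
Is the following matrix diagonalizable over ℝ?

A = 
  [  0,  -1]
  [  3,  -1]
No

tr(A) = -1, det(A) = 3
Characteristic polynomial: λ² - tr(A)λ + det(A) = λ² + λ + 3
λ² + λ + 3 = 0  ⇒  λ = (-1 ± √((1)² - 4·(3)))/2 = (-1 ± √(-11))/2
  = (-1 + i√11)/2,  (-1 - i√11)/2
Eigenvalues: (-1 + i√11)/2, (-1 - i√11)/2  (≈ -0.5 + 1.658i, -0.5 - 1.658i)
Has complex eigenvalues (not diagonalizable over ℝ).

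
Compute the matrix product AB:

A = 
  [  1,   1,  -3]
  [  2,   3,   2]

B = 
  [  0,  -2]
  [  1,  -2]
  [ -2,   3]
AB = 
  [  7, -13]
  [ -1,  -4]

A is 2×3 and B is 3×2, so AB is 2×2. Each entry is (row of A)·(column of B):
AB[1,1] = (1)(0) + (1)(1) + (-3)(-2) = 7
AB[1,2] = (1)(-2) + (1)(-2) + (-3)(3) = -13
AB[2,1] = (2)(0) + (3)(1) + (2)(-2) = -1
AB[2,2] = (2)(-2) + (3)(-2) + (2)(3) = -4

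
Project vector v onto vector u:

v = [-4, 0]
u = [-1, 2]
v·u = (-4)(-1) + (0)(2) = 4
u·u = (-1)² + (2)² = 5
proj_u(v) = (v·u / u·u) × u = (4/5) × u

proj_u(v) = [-4/5, 8/5]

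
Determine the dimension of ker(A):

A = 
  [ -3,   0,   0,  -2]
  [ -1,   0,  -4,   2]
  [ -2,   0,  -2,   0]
nullity(A) = 2

Row reduce:
R2 → R2 - (1/3)·R1
R3 → R3 - (2/3)·R1
R3 → R3 - (1/2)·R2
REF = 
  [ -3,   0,   0,  -2]
  [  0,   0,  -4, 8/3]
  [  0,   0,   0,   0]
Pivot columns: 1, 3 → 2 pivots.
rank(A) = 2, so nullity(A) = 4 - 2 = 2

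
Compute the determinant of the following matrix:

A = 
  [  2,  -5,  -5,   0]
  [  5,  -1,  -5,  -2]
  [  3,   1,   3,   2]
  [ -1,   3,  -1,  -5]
Cofactor expansion along row 1: det(A) = a₁₁M₁₁ - a₁₂M₁₂ + a₁₃M₁₃ - a₁₄M₁₄

M₁₁ = det[[-1, -5, -2]; [1, 3, 2]; [3, -1, -5]]
  = (-1)·((3)(-5) - (2)(-1)) - (-5)·((1)(-5) - (2)(3)) + (-2)·((1)(-1) - (3)(3))
  = (-1)(-13) - (-5)(-11) + (-2)(-10)
  = -22
M₁₂ = det[[5, -5, -2]; [3, 3, 2]; [-1, -1, -5]]
  = (5)·((3)(-5) - (2)(-1)) - (-5)·((3)(-5) - (2)(-1)) + (-2)·((3)(-1) - (3)(-1))
  = (5)(-13) - (-5)(-13) + (-2)(0)
  = -130
M₁₃ = det[[5, -1, -2]; [3, 1, 2]; [-1, 3, -5]]
  = (5)·((1)(-5) - (2)(3)) - (-1)·((3)(-5) - (2)(-1)) + (-2)·((3)(3) - (1)(-1))
  = (5)(-11) - (-1)(-13) + (-2)(10)
  = -88
M₁₄ = det[[5, -1, -5]; [3, 1, 3]; [-1, 3, -1]]
  = (5)·((1)(-1) - (3)(3)) - (-1)·((3)(-1) - (3)(-1)) + (-5)·((3)(3) - (1)(-1))
  = (5)(-10) - (-1)(0) + (-5)(10)
  = -100

det(A) = (2)(-22) - (-5)(-130) + (-5)(-88) - (0)(-100) = -254

det(A) = -254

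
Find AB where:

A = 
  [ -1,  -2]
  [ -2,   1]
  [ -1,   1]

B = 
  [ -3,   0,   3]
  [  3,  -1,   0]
A is 3×2 and B is 2×3, so AB is 3×3. Each entry is (row of A)·(column of B):
AB[1,1] = (-1)(-3) + (-2)(3) = -3
AB[1,2] = (-1)(0) + (-2)(-1) = 2
AB[1,3] = (-1)(3) + (-2)(0) = -3
AB[2,1] = (-2)(-3) + (1)(3) = 9
AB[2,2] = (-2)(0) + (1)(-1) = -1
AB[2,3] = (-2)(3) + (1)(0) = -6
AB[3,1] = (-1)(-3) + (1)(3) = 6
AB[3,2] = (-1)(0) + (1)(-1) = -1
AB[3,3] = (-1)(3) + (1)(0) = -3

AB = 
  [ -3,   2,  -3]
  [  9,  -1,  -6]
  [  6,  -1,  -3]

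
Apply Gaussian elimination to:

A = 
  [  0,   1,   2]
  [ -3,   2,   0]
Row operations:
Swap R1 ↔ R2

Resulting echelon form:
REF = 
  [ -3,   2,   0]
  [  0,   1,   2]

Rank = 2 (number of non-zero pivot rows).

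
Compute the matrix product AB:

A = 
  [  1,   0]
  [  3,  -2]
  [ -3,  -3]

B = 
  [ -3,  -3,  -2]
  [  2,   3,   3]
A is 3×2 and B is 2×3, so AB is 3×3. Each entry is (row of A)·(column of B):
AB[1,1] = (1)(-3) + (0)(2) = -3
AB[1,2] = (1)(-3) + (0)(3) = -3
AB[1,3] = (1)(-2) + (0)(3) = -2
AB[2,1] = (3)(-3) + (-2)(2) = -13
AB[2,2] = (3)(-3) + (-2)(3) = -15
AB[2,3] = (3)(-2) + (-2)(3) = -12
AB[3,1] = (-3)(-3) + (-3)(2) = 3
AB[3,2] = (-3)(-3) + (-3)(3) = 0
AB[3,3] = (-3)(-2) + (-3)(3) = -3

AB = 
  [ -3,  -3,  -2]
  [-13, -15, -12]
  [  3,   0,  -3]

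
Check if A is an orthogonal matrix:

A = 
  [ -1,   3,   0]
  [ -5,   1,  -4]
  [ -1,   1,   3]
No

AᵀA = 
  [ 27,  -9,  17]
  [ -9,  11,  -1]
  [ 17,  -1,  25]
≠ I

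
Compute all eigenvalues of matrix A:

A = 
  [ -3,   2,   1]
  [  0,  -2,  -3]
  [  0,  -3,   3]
Characteristic polynomial: det(λI - A) = λ³ + 2λ² - 18λ - 45
Testing integer divisors of the constant term: p(-3) = 0, so (λ + 3) is a factor:
p(λ) = (λ + 3)(λ² - λ - 15)
λ² - λ - 15 = 0  ⇒  λ = (1 ± √((-1)² - 4·(-15)))/2 = (1 ± √(61))/2
  = (1 + √61)/2,  (1 - √61)/2

λ = -3, (1 + √61)/2, (1 - √61)/2  (≈ -3, 4.405, -3.405)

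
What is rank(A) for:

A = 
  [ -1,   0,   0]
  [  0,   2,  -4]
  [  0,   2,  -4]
Row reduce:
R3 → R3 - (1)·R2
REF = 
  [ -1,   0,   0]
  [  0,   2,  -4]
  [  0,   0,   0]
Pivot columns: 1, 2 → 2 pivots.

rank(A) = 2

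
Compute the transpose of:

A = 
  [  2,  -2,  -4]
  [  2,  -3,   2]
Aᵀ = 
  [  2,   2]
  [ -2,  -3]
  [ -4,   2]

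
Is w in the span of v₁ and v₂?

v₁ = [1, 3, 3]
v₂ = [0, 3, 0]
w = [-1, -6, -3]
Yes

Form the augmented matrix and row-reduce:
[v₁|v₂|w] = 
  [  1,   0,  -1]
  [  3,   3,  -6]
  [  3,   0,  -3]
R2 → R2 - (3)·R1
R3 → R3 - (3)·R1
REF = 
  [  1,   0,  -1]
  [  0,   3,  -3]
  [  0,   0,   0]

No row of the form [0 0 | nonzero], so the system is consistent. Back-substitution gives c₁ = -1, c₂ = -1: w = (-1)·v₁ + (-1)·v₂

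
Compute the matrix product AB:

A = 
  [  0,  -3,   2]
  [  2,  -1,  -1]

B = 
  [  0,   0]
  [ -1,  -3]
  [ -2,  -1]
AB = 
  [ -1,   7]
  [  3,   4]

A is 2×3 and B is 3×2, so AB is 2×2. Each entry is (row of A)·(column of B):
AB[1,1] = (0)(0) + (-3)(-1) + (2)(-2) = -1
AB[1,2] = (0)(0) + (-3)(-3) + (2)(-1) = 7
AB[2,1] = (2)(0) + (-1)(-1) + (-1)(-2) = 3
AB[2,2] = (2)(0) + (-1)(-3) + (-1)(-1) = 4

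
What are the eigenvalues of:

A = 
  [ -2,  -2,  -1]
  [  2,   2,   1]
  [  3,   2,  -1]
λ = 0, (-1 + i√3)/2, (-1 - i√3)/2  (≈ 0, -0.5 + 0.866i, -0.5 - 0.866i)

Characteristic polynomial: det(λI - A) = λ³ + λ² + λ
The constant term is 0, so λ = 0 is a root: p(λ) = λ(λ² + λ + 1)
λ² + λ + 1 = 0  ⇒  λ = (-1 ± √((1)² - 4·(1)))/2 = (-1 ± √(-3))/2
  = (-1 + i√3)/2,  (-1 - i√3)/2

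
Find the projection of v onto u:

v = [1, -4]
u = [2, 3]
proj_u(v) = [-20/13, -30/13]

v·u = (1)(2) + (-4)(3) = -10
u·u = (2)² + (3)² = 13
proj_u(v) = (v·u / u·u) × u = (-10/13) × u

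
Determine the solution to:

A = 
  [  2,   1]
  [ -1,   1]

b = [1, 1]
x = [0, 1]

Row reduce the augmented matrix [A|b]:
R2 → R2 + (1/2)·R1
REF = 
  [  2,   1,   1]
  [  0, 3/2, 3/2]

Back-substitution:
x₂ = (3/2) / (3/2) = 1
x₁ = (1 - (1)(1)) / 2 = 0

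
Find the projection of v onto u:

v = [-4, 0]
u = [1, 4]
proj_u(v) = [-4/17, -16/17]

v·u = (-4)(1) + (0)(4) = -4
u·u = (1)² + (4)² = 17
proj_u(v) = (v·u / u·u) × u = (-4/17) × u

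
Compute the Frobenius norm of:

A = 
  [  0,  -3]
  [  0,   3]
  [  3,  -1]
||A||_F = 5.292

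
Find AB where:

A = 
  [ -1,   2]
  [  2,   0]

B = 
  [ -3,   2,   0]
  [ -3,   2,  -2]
A is 2×2 and B is 2×3, so AB is 2×3. Each entry is (row of A)·(column of B):
AB[1,1] = (-1)(-3) + (2)(-3) = -3
AB[1,2] = (-1)(2) + (2)(2) = 2
AB[1,3] = (-1)(0) + (2)(-2) = -4
AB[2,1] = (2)(-3) + (0)(-3) = -6
AB[2,2] = (2)(2) + (0)(2) = 4
AB[2,3] = (2)(0) + (0)(-2) = 0

AB = 
  [ -3,   2,  -4]
  [ -6,   4,   0]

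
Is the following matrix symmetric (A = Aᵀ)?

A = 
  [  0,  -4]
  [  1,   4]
No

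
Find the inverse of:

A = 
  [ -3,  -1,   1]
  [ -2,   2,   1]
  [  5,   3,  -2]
det(A) = (-3)·((2)(-2) - (1)(3)) - (-1)·((-2)(-2) - (1)(5)) + (1)·((-2)(3) - (2)(5))
  = (-3)(-7) - (-1)(-1) + (1)(-16)
  = 4
det(A) = 4 ≠ 0, so A is invertible.

Cofactors Cᵢⱼ = (-1)ⁱ⁺ʲ·Mᵢⱼ:
C = 
  [ -7,   1, -16]
  [  1,   1,   4]
  [ -3,   1,  -8]

adj(A) = Cᵀ:
adj(A) = 
  [ -7,   1,  -3]
  [  1,   1,   1]
  [-16,   4,  -8]

A⁻¹ = (1/4) · adj(A):
A⁻¹ = 
  [-7/4,  1/4, -3/4]
  [ 1/4,  1/4,  1/4]
  [  -4,    1,   -2]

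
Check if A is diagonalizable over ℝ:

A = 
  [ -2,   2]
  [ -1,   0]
No

tr(A) = -2, det(A) = 2
Characteristic polynomial: λ² - tr(A)λ + det(A) = λ² + 2λ + 2
λ² + 2λ + 2 = 0  ⇒  λ = (-2 ± √((2)² - 4·(2)))/2 = (-2 ± √(-4))/2
  = -1 + i,  -1 - i
Eigenvalues: -1 + i, -1 - i  (≈ -1 + 1i, -1 - 1i)
Has complex eigenvalues (not diagonalizable over ℝ).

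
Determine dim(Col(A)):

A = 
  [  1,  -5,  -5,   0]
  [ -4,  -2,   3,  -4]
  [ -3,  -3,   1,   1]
dim(Col(A)) = 3

Row reduce:
R2 → R2 + (4)·R1
R3 → R3 + (3)·R1
R3 → R3 - (9/11)·R2
REF = 
  [    1,    -5,    -5,     0]
  [    0,   -22,   -17,    -4]
  [    0,     0, -1/11, 47/11]
Pivot columns: 1, 2, 3 → 3 pivots.
dim(Col(A)) = number of pivot columns = 3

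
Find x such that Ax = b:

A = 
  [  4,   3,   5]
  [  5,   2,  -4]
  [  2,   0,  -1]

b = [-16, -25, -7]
x = [-3, -3, 1]

Row reduce the augmented matrix [A|b]:
R2 → R2 - (5/4)·R1
R3 → R3 - (1/2)·R1
R3 → R3 - (6/7)·R2
REF = 
  [    4,     3,     5,   -16]
  [    0,  -7/4, -41/4,    -5]
  [    0,     0,  37/7,  37/7]

Back-substitution:
x₃ = (37/7) / (37/7) = 1
x₂ = (-5 - (-41/4)(1)) / (-7/4) = -3
x₁ = (-16 - (3)(-3) - (5)(1)) / 4 = -3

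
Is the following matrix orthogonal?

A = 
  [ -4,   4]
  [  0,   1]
No

AᵀA = 
  [ 16, -16]
  [-16,  17]
≠ I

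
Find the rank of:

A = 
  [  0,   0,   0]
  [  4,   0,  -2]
Row reduce:
Swap R1 ↔ R2
REF = 
  [  4,   0,  -2]
  [  0,   0,   0]
Pivot columns: 1 → 1 pivot.

rank(A) = 1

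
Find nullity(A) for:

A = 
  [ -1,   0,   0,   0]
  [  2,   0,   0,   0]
nullity(A) = 3

Row reduce:
R2 → R2 + (2)·R1
REF = 
  [ -1,   0,   0,   0]
  [  0,   0,   0,   0]
Pivot columns: 1 → 1 pivot.
rank(A) = 1, so nullity(A) = 4 - 1 = 3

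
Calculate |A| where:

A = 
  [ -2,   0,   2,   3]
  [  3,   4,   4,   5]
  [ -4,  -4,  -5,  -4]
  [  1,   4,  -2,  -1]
Cofactor expansion along row 1: det(A) = a₁₁M₁₁ - a₁₂M₁₂ + a₁₃M₁₃ - a₁₄M₁₄

M₁₁ = det[[4, 4, 5]; [-4, -5, -4]; [4, -2, -1]]
  = (4)·((-5)(-1) - (-4)(-2)) - (4)·((-4)(-1) - (-4)(4)) + (5)·((-4)(-2) - (-5)(4))
  = (4)(-3) - (4)(20) + (5)(28)
  = 48
M₁₂ = det[[3, 4, 5]; [-4, -5, -4]; [1, -2, -1]]
  = (3)·((-5)(-1) - (-4)(-2)) - (4)·((-4)(-1) - (-4)(1)) + (5)·((-4)(-2) - (-5)(1))
  = (3)(-3) - (4)(8) + (5)(13)
  = 24
M₁₃ = det[[3, 4, 5]; [-4, -4, -4]; [1, 4, -1]]
  = (3)·((-4)(-1) - (-4)(4)) - (4)·((-4)(-1) - (-4)(1)) + (5)·((-4)(4) - (-4)(1))
  = (3)(20) - (4)(8) + (5)(-12)
  = -32
M₁₄ = det[[3, 4, 4]; [-4, -4, -5]; [1, 4, -2]]
  = (3)·((-4)(-2) - (-5)(4)) - (4)·((-4)(-2) - (-5)(1)) + (4)·((-4)(4) - (-4)(1))
  = (3)(28) - (4)(13) + (4)(-12)
  = -16

det(A) = (-2)(48) - (0)(24) + (2)(-32) - (3)(-16) = -112

det(A) = -112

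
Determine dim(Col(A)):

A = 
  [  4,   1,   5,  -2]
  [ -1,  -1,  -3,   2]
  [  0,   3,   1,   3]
dim(Col(A)) = 3

Row reduce:
R2 → R2 + (1/4)·R1
R3 → R3 + (4)·R2
REF = 
  [   4,    1,    5,   -2]
  [   0, -3/4, -7/4,  3/2]
  [   0,    0,   -6,    9]
Pivot columns: 1, 2, 3 → 3 pivots.
dim(Col(A)) = number of pivot columns = 3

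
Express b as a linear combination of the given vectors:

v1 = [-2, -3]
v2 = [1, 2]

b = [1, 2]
c1 = 0, c2 = 1

b = 0·v1 + 1·v2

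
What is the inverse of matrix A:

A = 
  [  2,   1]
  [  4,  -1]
det(A) = (2)(-1) - (1)(4) = -6
For a 2×2 matrix, A⁻¹ = (1/det(A)) · [[d, -b], [-c, a]]
    = (-1/6) · [[-1, -1], [-4, 2]]

A⁻¹ = 
  [ 1/6,  1/6]
  [ 2/3, -1/3]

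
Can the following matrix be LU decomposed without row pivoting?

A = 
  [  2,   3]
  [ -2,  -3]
Yes.
A[1,1] = 2 ≠ 0, so Gaussian elimination proceeds without a row swap: multiplier ℓ₂₁ = (-2)/(2) = -1, and U[2,2] = -3 - (-1)(3) = 0.
L = 
  [  1,   0]
  [ -1,   1]
U = 
  [  2,   3]
  [  0,   0]
Check row 2 of LU: [(-1)(2), (-1)(3) + 0] = [-2, -3] = row 2 of A ✓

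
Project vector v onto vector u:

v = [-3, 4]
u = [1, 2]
proj_u(v) = [1, 2]

v·u = (-3)(1) + (4)(2) = 5
u·u = (1)² + (2)² = 5
proj_u(v) = (v·u / u·u) × u = (5/5) × u = (1) × u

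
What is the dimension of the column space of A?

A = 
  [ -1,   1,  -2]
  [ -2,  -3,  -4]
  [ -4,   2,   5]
Row reduce:
R2 → R2 - (2)·R1
R3 → R3 - (4)·R1
R3 → R3 - (2/5)·R2
REF = 
  [ -1,   1,  -2]
  [  0,  -5,   0]
  [  0,   0,  13]
Pivot columns: 1, 2, 3 → 3 pivots.
dim(Col(A)) = number of pivot columns = 3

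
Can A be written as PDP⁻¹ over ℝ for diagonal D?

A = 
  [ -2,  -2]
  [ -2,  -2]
Yes

tr(A) = -4, det(A) = 0
Characteristic polynomial: λ² - tr(A)λ + det(A) = λ² + 4λ
λ² + 4λ = λ(λ + 4)
Eigenvalues: 0, -4
λ=-4: alg. mult. = 1, geom. mult. = 2 - rank(A - (-4)I) = 2 - 1 = 1
λ=0: alg. mult. = 1, geom. mult. = 2 - rank(A - (0)I) = 2 - 1 = 1
Sum of geometric multiplicities equals n, so A has n independent eigenvectors.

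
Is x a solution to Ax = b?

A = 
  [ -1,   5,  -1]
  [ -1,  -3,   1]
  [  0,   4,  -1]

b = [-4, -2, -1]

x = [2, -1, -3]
Yes

Ax = [-4, -2, -1] = b ✓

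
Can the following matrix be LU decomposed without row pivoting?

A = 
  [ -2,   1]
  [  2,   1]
Yes.
A[1,1] = -2 ≠ 0, so Gaussian elimination proceeds without a row swap: multiplier ℓ₂₁ = (2)/(-2) = -1, and U[2,2] = 1 - (-1)(1) = 2.
L = 
  [  1,   0]
  [ -1,   1]
U = 
  [ -2,   1]
  [  0,   2]
Check row 2 of LU: [(-1)(-2), (-1)(1) + 2] = [2, 1] = row 2 of A ✓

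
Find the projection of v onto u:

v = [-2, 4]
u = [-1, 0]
v·u = (-2)(-1) + (4)(0) = 2
u·u = (-1)² + (0)² = 1
proj_u(v) = (v·u / u·u) × u = (2/1) × u = (2) × u

proj_u(v) = [-2, 0]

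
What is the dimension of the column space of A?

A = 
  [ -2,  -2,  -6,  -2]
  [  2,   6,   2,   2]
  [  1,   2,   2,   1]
Row reduce:
R2 → R2 + (1)·R1
R3 → R3 + (1/2)·R1
R3 → R3 - (1/4)·R2
REF = 
  [ -2,  -2,  -6,  -2]
  [  0,   4,  -4,   0]
  [  0,   0,   0,   0]
Pivot columns: 1, 2 → 2 pivots.
dim(Col(A)) = number of pivot columns = 2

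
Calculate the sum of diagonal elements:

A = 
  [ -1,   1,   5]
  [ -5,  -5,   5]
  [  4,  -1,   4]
-2

tr(A) = -1 + -5 + 4 = -2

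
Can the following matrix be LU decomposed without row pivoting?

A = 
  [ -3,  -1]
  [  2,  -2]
Yes.
A[1,1] = -3 ≠ 0, so Gaussian elimination proceeds without a row swap: multiplier ℓ₂₁ = (2)/(-3) = -2/3, and U[2,2] = -2 - (-2/3)(-1) = -8/3.
L = 
  [   1,    0]
  [-2/3,    1]
U = 
  [  -3,   -1]
  [   0, -8/3]
Check row 2 of LU: [(-2/3)(-3), (-2/3)(-1) + (-8/3)] = [2, -2] = row 2 of A ✓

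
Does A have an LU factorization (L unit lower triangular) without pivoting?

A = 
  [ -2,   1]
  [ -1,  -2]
Yes.
A[1,1] = -2 ≠ 0, so Gaussian elimination proceeds without a row swap: multiplier ℓ₂₁ = (-1)/(-2) = 1/2, and U[2,2] = -2 - (1/2)(1) = -5/2.
L = 
  [  1,   0]
  [1/2,   1]
U = 
  [  -2,    1]
  [   0, -5/2]
Check row 2 of LU: [(1/2)(-2), (1/2)(1) + (-5/2)] = [-1, -2] = row 2 of A ✓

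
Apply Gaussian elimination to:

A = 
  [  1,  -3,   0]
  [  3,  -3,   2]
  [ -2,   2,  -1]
Row operations:
R2 → R2 - (3)·R1
R3 → R3 + (2)·R1
R3 → R3 + (2/3)·R2

Resulting echelon form:
REF = 
  [  1,  -3,   0]
  [  0,   6,   2]
  [  0,   0, 1/3]

Rank = 3 (number of non-zero pivot rows).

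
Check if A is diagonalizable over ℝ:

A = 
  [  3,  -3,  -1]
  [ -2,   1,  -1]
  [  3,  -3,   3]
Yes

Characteristic polynomial: det(λI - A) = λ³ - 7λ² + 9λ + 12
Testing integer divisors of the constant term: p(4) = 0, so (λ - 4) is a factor:
p(λ) = (λ - 4)(λ² - 3λ - 3)
λ² - 3λ - 3 = 0  ⇒  λ = (3 ± √((-3)² - 4·(-3)))/2 = (3 ± √(21))/2
  = (3 + √21)/2,  (3 - √21)/2
Eigenvalues: 4, (3 + √21)/2, (3 - √21)/2  (≈ 4, 3.791, -0.7913)
The two irrational eigenvalues are distinct (simple), so each has alg. mult. = geom. mult. = 1.
λ=4: alg. mult. = 1, geom. mult. = 3 - rank(A - (4)I) = 3 - 2 = 1
Sum of geometric multiplicities equals n, so A has n independent eigenvectors.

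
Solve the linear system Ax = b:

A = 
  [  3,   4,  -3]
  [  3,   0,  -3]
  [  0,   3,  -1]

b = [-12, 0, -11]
x = [2, -3, 2]

Row reduce the augmented matrix [A|b]:
R2 → R2 - (1)·R1
R3 → R3 + (3/4)·R2
REF = 
  [  3,   4,  -3, -12]
  [  0,  -4,   0,  12]
  [  0,   0,  -1,  -2]

Back-substitution:
x₃ = (-2) / (-1) = 2
x₂ = (12 - (0)(2)) / (-4) = -3
x₁ = (-12 - (4)(-3) - (-3)(2)) / 3 = 2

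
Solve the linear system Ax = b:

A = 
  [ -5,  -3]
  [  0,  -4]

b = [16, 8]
x = [-2, -2]

Row reduce the augmented matrix [A|b]:
(already in echelon form)
REF = 
  [ -5,  -3,  16]
  [  0,  -4,   8]

Back-substitution:
x₂ = 8 / (-4) = -2
x₁ = (16 - (-3)(-2)) / (-5) = -2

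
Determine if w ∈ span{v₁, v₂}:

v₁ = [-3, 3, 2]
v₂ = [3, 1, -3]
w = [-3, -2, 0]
No

Form the augmented matrix and row-reduce:
[v₁|v₂|w] = 
  [ -3,   3,  -3]
  [  3,   1,  -2]
  [  2,  -3,   0]
R2 → R2 + (1)·R1
R3 → R3 + (2/3)·R1
R3 → R3 + (1/4)·R2
REF = 
  [   -3,     3,    -3]
  [    0,     4,    -5]
  [    0,     0, -13/4]

Row 3 reads [0 0 | -13/4], i.e. 0 = -13/4, so the system is inconsistent and w ∉ span{v₁, v₂}.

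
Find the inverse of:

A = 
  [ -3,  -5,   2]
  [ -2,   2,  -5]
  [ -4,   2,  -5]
det(A) = (-3)·((2)(-5) - (-5)(2)) - (-5)·((-2)(-5) - (-5)(-4)) + (2)·((-2)(2) - (2)(-4))
  = (-3)(0) - (-5)(-10) + (2)(4)
  = -42
det(A) = -42 ≠ 0, so A is invertible.

Cofactors Cᵢⱼ = (-1)ⁱ⁺ʲ·Mᵢⱼ:
C = 
  [  0,  10,   4]
  [-21,  23,  26]
  [ 21, -19, -16]

adj(A) = Cᵀ:
adj(A) = 
  [  0, -21,  21]
  [ 10,  23, -19]
  [  4,  26, -16]

A⁻¹ = (-1/42) · adj(A):
A⁻¹ = 
  [     0,    1/2,   -1/2]
  [ -5/21, -23/42,  19/42]
  [ -2/21, -13/21,   8/21]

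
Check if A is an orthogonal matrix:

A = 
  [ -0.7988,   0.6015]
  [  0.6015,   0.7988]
Yes

AᵀA = 
  [  0.9999,   0]
  [  0,   0.9999]
≈ I (equal to I up to the 4-dp rounding of the entries)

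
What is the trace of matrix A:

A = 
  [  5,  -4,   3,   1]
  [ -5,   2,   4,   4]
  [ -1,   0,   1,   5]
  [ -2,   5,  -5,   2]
10

tr(A) = 5 + 2 + 1 + 2 = 10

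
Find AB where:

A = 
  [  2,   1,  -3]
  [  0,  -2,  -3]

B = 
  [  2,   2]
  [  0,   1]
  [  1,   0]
A is 2×3 and B is 3×2, so AB is 2×2. Each entry is (row of A)·(column of B):
AB[1,1] = (2)(2) + (1)(0) + (-3)(1) = 1
AB[1,2] = (2)(2) + (1)(1) + (-3)(0) = 5
AB[2,1] = (0)(2) + (-2)(0) + (-3)(1) = -3
AB[2,2] = (0)(2) + (-2)(1) + (-3)(0) = -2

AB = 
  [  1,   5]
  [ -3,  -2]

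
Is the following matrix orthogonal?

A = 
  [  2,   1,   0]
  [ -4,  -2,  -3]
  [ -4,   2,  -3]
No

AᵀA = 
  [ 36,   2,  24]
  [  2,   9,   0]
  [ 24,   0,  18]
≠ I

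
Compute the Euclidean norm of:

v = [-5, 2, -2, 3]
6.481

||v||₂ = √((-5)² + (2)² + (-2)² + (3)²) = √42 = 6.481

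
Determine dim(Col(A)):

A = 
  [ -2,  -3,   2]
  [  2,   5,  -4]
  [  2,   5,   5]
Row reduce:
R2 → R2 + (1)·R1
R3 → R3 + (1)·R1
R3 → R3 - (1)·R2
REF = 
  [ -2,  -3,   2]
  [  0,   2,  -2]
  [  0,   0,   9]
Pivot columns: 1, 2, 3 → 3 pivots.
dim(Col(A)) = number of pivot columns = 3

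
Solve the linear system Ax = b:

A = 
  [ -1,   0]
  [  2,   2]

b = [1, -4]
x = [-1, -1]

Row reduce the augmented matrix [A|b]:
R2 → R2 + (2)·R1
REF = 
  [ -1,   0,   1]
  [  0,   2,  -2]

Back-substitution:
x₂ = (-2) / 2 = -1
x₁ = (1 - (0)(-1)) / (-1) = -1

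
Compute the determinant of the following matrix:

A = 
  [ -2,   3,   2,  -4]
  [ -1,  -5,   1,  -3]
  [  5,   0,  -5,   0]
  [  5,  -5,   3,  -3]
Cofactor expansion along row 1: det(A) = a₁₁M₁₁ - a₁₂M₁₂ + a₁₃M₁₃ - a₁₄M₁₄

M₁₁ = det[[-5, 1, -3]; [0, -5, 0]; [-5, 3, -3]]
  = (-5)·((-5)(-3) - (0)(3)) - (1)·((0)(-3) - (0)(-5)) + (-3)·((0)(3) - (-5)(-5))
  = (-5)(15) - (1)(0) + (-3)(-25)
  = 0
M₁₂ = det[[-1, 1, -3]; [5, -5, 0]; [5, 3, -3]]
  = (-1)·((-5)(-3) - (0)(3)) - (1)·((5)(-3) - (0)(5)) + (-3)·((5)(3) - (-5)(5))
  = (-1)(15) - (1)(-15) + (-3)(40)
  = -120
M₁₃ = det[[-1, -5, -3]; [5, 0, 0]; [5, -5, -3]]
  = (-1)·((0)(-3) - (0)(-5)) - (-5)·((5)(-3) - (0)(5)) + (-3)·((5)(-5) - (0)(5))
  = (-1)(0) - (-5)(-15) + (-3)(-25)
  = 0
M₁₄ = det[[-1, -5, 1]; [5, 0, -5]; [5, -5, 3]]
  = (-1)·((0)(3) - (-5)(-5)) - (-5)·((5)(3) - (-5)(5)) + (1)·((5)(-5) - (0)(5))
  = (-1)(-25) - (-5)(40) + (1)(-25)
  = 200

det(A) = (-2)(0) - (3)(-120) + (2)(0) - (-4)(200) = 1160

det(A) = 1160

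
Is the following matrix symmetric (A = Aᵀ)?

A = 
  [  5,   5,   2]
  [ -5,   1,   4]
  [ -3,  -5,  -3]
No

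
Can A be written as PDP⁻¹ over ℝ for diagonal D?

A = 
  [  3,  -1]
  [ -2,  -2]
Yes

tr(A) = 1, det(A) = -8
Characteristic polynomial: λ² - tr(A)λ + det(A) = λ² - λ - 8
λ² - λ - 8 = 0  ⇒  λ = (1 ± √((-1)² - 4·(-8)))/2 = (1 ± √(33))/2
  = (1 + √33)/2,  (1 - √33)/2
Eigenvalues: (1 + √33)/2, (1 - √33)/2  (≈ 3.372, -2.372)
The two irrational eigenvalues are distinct (simple), so each has alg. mult. = geom. mult. = 1.
Sum of geometric multiplicities equals n, so A has n independent eigenvectors.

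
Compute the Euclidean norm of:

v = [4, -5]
6.403

||v||₂ = √((4)² + (-5)²) = √41 = 6.403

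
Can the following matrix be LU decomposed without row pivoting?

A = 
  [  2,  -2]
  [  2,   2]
Yes.
A[1,1] = 2 ≠ 0, so Gaussian elimination proceeds without a row swap: multiplier ℓ₂₁ = (2)/(2) = 1, and U[2,2] = 2 - (1)(-2) = 4.
L = 
  [  1,   0]
  [  1,   1]
U = 
  [  2,  -2]
  [  0,   4]
Check row 2 of LU: [(1)(2), (1)(-2) + 4] = [2, 2] = row 2 of A ✓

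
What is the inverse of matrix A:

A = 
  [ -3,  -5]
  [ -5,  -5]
det(A) = (-3)(-5) - (-5)(-5) = -10
For a 2×2 matrix, A⁻¹ = (1/det(A)) · [[d, -b], [-c, a]]
    = (-1/10) · [[-5, 5], [5, -3]]

A⁻¹ = 
  [ 1/2, -1/2]
  [-1/2, 3/10]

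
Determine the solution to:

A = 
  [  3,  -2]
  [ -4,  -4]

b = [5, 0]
Row reduce the augmented matrix [A|b]:
R2 → R2 + (4/3)·R1
REF = 
  [    3,    -2,     5]
  [    0, -20/3,  20/3]

Back-substitution:
x₂ = (20/3) / (-20/3) = -1
x₁ = (5 - (-2)(-1)) / 3 = 1

x = [1, -1]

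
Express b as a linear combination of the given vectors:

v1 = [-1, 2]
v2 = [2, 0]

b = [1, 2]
c1 = 1, c2 = 1

b = 1·v1 + 1·v2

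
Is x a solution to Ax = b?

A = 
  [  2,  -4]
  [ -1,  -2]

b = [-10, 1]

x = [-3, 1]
Yes

Ax = [-10, 1] = b ✓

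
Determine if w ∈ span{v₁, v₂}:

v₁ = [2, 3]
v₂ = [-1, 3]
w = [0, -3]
Yes

Form the augmented matrix and row-reduce:
[v₁|v₂|w] = 
  [  2,  -1,   0]
  [  3,   3,  -3]
R2 → R2 - (3/2)·R1
REF = 
  [  2,  -1,   0]
  [  0, 9/2,  -3]

No row of the form [0 0 | nonzero], so the system is consistent. Back-substitution gives c₁ = -1/3, c₂ = -2/3: w = (-1/3)·v₁ + (-2/3)·v₂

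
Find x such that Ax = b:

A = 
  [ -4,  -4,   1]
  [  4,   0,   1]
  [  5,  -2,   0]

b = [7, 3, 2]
Row reduce the augmented matrix [A|b]:
R2 → R2 + (1)·R1
R3 → R3 + (5/4)·R1
R3 → R3 - (7/4)·R2
REF = 
  [   -4,    -4,     1,     7]
  [    0,    -4,     2,    10]
  [    0,     0,  -9/4, -27/4]

Back-substitution:
x₃ = (-27/4) / (-9/4) = 3
x₂ = (10 - (2)(3)) / (-4) = -1
x₁ = (7 - (-4)(-1) - (1)(3)) / (-4) = 0

x = [0, -1, 3]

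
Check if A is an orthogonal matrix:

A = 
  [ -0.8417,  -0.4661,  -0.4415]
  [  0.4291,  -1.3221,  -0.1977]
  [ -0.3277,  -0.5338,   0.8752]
No

AᵀA = 
  [  1,  -0.0001,   0]
  [ -0.0001,   2.2501,   0]
  [  0,   0,   1]
≠ I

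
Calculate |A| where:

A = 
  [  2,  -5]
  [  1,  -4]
For a 2×2 matrix, det = ad - bc = (2)(-4) - (-5)(1) = -3

det(A) = -3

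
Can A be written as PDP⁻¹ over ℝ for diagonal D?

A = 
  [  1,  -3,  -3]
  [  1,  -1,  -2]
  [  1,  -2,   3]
No

Characteristic polynomial: det(λI - A) = λ³ - 3λ² + λ - 11
By the rational root theorem any rational root is an integer dividing 11; none of those is a root, so p(λ) has no rational roots and hence (being an irreducible cubic) no repeated roots.
Discriminant of the cubic: Δ = -3856
Δ < 0 ⇒ one real eigenvalue and a complex-conjugate pair: λ ≈ 3.579, -0.2896 + 1.729i, -0.2896 - 1.729i
Has complex eigenvalues (not diagonalizable over ℝ).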